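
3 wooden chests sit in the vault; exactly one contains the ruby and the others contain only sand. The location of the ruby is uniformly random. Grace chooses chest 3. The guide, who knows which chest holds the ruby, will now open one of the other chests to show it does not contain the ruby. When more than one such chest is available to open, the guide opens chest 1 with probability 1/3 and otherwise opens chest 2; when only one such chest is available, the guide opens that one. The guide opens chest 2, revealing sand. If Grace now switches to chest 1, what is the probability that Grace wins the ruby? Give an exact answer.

3/5

Condition on the true location of the ruby.
If it is in chest 1 (prior 1/3): only chest 2 is available, probability 1; weight (1/3)·1 = 1/3.
If it is in chest 2 (prior 1/3): the guide opened chest 2, so this case is ruled out; weight (1/3)·0 = 0.
If it is in chest 3 (prior 1/3): chest 1 is available but not opened, probability 2/3; weight (1/3)·(2/3) = 2/9.
The weights sum to 5/9.
So P(the ruby in chest 1 | the guide opened chest 2) = (1/3) / (5/9) = 3/5.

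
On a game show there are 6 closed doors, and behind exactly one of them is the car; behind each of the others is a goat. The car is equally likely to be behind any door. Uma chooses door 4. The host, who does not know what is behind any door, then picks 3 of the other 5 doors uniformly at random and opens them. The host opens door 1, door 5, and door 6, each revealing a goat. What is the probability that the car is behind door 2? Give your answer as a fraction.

Consider each possible location of the car in turn.
If it is behind any of doors 1, 5, and 6 (prior 1/6 each): that door was opened and seen not to hold the prize — ruled out; weight (1/6)·0 = 0 each.
If it is behind any of doors 2, 3, and 4 (prior 1/6 each): the host picks exactly this set with probability 1/10 regardless, and none is the prize; weight (1/6)·(1/10) = 1/60 each.
The weights sum to 1/20.
So P(the car behind door 2 | the host opened door 1, door 5, and door 6) = (1/60) / (1/20) = 1/3.

1/3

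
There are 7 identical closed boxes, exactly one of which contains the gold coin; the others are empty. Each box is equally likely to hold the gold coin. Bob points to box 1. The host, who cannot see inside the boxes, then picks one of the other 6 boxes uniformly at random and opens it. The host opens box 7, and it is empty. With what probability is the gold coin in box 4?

Consider each possible location of the gold coin in turn.
If it is in any of boxes 1, 2, 3, 4, 5, and 6 (prior 1/7 each): the host picks box 7 with probability 1/6 regardless, and it is not the prize; weight (1/7)·(1/6) = 1/42 each.
If it is in box 7 (prior 1/7): the host opened box 7, so this case is ruled out; weight (1/7)·0 = 0.
The weights sum to 1/7.
So P(the gold coin in box 4 | the host opened box 7) = (1/42) / (1/7) = 1/6.

1/6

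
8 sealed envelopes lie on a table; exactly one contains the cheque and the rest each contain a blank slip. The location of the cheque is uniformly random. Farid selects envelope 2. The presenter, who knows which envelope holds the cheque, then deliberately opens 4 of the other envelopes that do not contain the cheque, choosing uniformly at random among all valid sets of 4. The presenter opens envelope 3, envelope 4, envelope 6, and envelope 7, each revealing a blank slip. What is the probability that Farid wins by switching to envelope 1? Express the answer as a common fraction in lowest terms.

7/24

Condition on the true location of the cheque.
If it is in any of envelopes 1, 5, and 8 (prior 1/8 each): the presenter has 15 equally likely choices, so probability 1/15; weight (1/8)·(1/15) = 1/120 each.
If it is in envelope 2 (prior 1/8): the presenter has 35 equally likely choices, so probability 1/35; weight (1/8)·(1/35) = 1/280.
If it is in any of envelopes 3, 4, 6, and 7 (prior 1/8 each): that envelope was opened and seen not to hold the prize — ruled out; weight (1/8)·0 = 0 each.
The weights sum to 1/35.
So P(the cheque in envelope 1 | the presenter opened envelope 3, envelope 4, envelope 6, and envelope 7) = (1/120) / (1/35) = 7/24.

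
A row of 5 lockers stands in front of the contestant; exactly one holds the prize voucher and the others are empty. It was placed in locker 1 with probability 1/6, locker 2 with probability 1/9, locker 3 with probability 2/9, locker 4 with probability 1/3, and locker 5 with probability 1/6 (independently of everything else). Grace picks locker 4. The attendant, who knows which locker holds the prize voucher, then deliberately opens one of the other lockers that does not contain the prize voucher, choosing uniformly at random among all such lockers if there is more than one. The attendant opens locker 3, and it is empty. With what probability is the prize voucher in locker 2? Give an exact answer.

Consider each possible location of the prize voucher in turn.
If it is in either of lockers 1 and 5 (prior 1/6 each): the attendant has 3 equally likely choices, so probability 1/3; weight (1/6)·(1/3) = 1/18 each.
If it is in locker 2 (prior 1/9): the attendant has 3 equally likely choices, so probability 1/3; weight (1/9)·(1/3) = 1/27.
If it is in locker 3 (prior 2/9): the attendant opened locker 3, so this case is ruled out; weight (2/9)·0 = 0.
If it is in locker 4 (prior 1/3): the attendant has 4 equally likely choices, so probability 1/4; weight (1/3)·(1/4) = 1/12.
The weights sum to 25/108.
So P(the prize voucher in locker 2 | the attendant opened locker 3) = (1/27) / (25/108) = 4/25.

4/25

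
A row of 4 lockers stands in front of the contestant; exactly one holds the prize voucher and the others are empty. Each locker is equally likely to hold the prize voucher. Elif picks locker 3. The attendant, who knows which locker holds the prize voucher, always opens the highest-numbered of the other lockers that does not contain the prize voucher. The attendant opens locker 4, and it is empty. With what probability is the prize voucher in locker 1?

Consider each possible location of the prize voucher in turn.
If it is in any of lockers 1, 2, and 3 (prior 1/4 each): locker 4 is the highest-numbered option available, probability 1; weight (1/4)·1 = 1/4 each.
If it is in locker 4 (prior 1/4): the attendant opened locker 4, so this case is ruled out; weight (1/4)·0 = 0.
The weights sum to 3/4.
So P(the prize voucher in locker 1 | the attendant opened locker 4) = (1/4) / (3/4) = 1/3.

1/3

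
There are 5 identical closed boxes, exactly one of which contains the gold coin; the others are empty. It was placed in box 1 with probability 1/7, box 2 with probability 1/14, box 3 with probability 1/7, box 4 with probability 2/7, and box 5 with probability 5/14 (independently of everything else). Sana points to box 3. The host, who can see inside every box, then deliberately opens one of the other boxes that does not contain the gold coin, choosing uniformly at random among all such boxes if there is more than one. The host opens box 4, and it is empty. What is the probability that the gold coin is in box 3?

Apply Bayes' rule, conditioning on where the gold coin actually is.
If it is in box 1 (prior 1/7): the host has 3 equally likely choices, so probability 1/3; weight (1/7)·(1/3) = 1/21.
If it is in box 2 (prior 1/14): the host has 3 equally likely choices, so probability 1/3; weight (1/14)·(1/3) = 1/42.
If it is in box 3 (prior 1/7): the host has 4 equally likely choices, so probability 1/4; weight (1/7)·(1/4) = 1/28.
If it is in box 4 (prior 2/7): the host opened box 4, so this case is ruled out; weight (2/7)·0 = 0.
If it is in box 5 (prior 5/14): the host has 3 equally likely choices, so probability 1/3; weight (5/14)·(1/3) = 5/42.
The weights sum to 19/84.
So P(the gold coin in box 3 | the host opened box 4) = (1/28) / (19/84) = 3/19.

3/19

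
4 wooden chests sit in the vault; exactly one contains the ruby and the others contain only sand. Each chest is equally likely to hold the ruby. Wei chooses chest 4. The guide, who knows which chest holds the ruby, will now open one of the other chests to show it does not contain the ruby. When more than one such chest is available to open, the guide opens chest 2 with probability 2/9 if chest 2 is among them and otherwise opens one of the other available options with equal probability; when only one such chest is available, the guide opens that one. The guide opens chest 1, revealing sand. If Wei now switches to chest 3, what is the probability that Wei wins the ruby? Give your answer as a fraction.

Apply Bayes' rule, conditioning on where the ruby actually is.
If it is in chest 1 (prior 1/4): the guide opened chest 1, so this case is ruled out; weight (1/4)·0 = 0.
If it is in chest 2 (prior 1/4): chest 2 holds the prize so is unavailable; the guide chooses uniformly among the 2 others, probability 1/2; weight (1/4)·(1/2) = 1/8.
If it is in chest 3 (prior 1/4): chest 2 is available but not opened, probability 7/9; weight (1/4)·(7/9) = 7/36.
If it is in chest 4 (prior 1/4): chest 2 is available but not opened; chest 1 gets probability (1 − 2/9)/2 = 7/18; weight (1/4)·(7/18) = 7/72.
The weights sum to 5/12.
So P(the ruby in chest 3 | the guide opened chest 1) = (7/36) / (5/12) = 7/15.

7/15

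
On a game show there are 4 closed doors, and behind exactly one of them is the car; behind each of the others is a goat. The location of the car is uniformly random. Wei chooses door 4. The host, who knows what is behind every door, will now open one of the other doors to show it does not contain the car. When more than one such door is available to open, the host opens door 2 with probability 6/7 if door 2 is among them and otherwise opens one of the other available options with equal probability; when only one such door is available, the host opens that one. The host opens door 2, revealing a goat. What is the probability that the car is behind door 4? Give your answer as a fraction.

1/3

Condition on the true location of the car.
If it is behind any of doors 1, 3, and 4 (prior 1/4 each): door 2 is available, opened with probability 6/7; weight (1/4)·(6/7) = 3/14 each.
If it is behind door 2 (prior 1/4): the host opened door 2, so this case is ruled out; weight (1/4)·0 = 0.
The weights sum to 9/14.
So P(the car behind door 4 | the host opened door 2) = (3/14) / (9/14) = 1/3.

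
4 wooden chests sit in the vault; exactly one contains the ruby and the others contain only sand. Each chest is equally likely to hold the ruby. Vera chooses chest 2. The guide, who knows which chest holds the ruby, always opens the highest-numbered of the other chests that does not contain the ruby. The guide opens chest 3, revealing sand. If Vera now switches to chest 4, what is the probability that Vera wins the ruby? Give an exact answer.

Consider each possible location of the ruby in turn.
If it is in either of chests 1 and 2 (prior 1/4 each): the guide would have opened chest 4 instead, probability 0; weight (1/4)·0 = 0 each.
If it is in chest 3 (prior 1/4): the guide opened chest 3, so this case is ruled out; weight (1/4)·0 = 0.
If it is in chest 4 (prior 1/4): chest 3 is the highest-numbered option available, probability 1; weight (1/4)·1 = 1/4.
The weights sum to 1/4.
So P(the ruby in chest 4 | the guide opened chest 3) = (1/4) / (1/4) = 1.

1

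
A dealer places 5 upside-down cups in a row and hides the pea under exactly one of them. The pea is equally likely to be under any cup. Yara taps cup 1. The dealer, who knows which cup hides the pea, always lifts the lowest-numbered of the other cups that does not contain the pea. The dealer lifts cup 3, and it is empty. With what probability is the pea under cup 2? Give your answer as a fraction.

Apply Bayes' rule, conditioning on where the pea actually is.
If it is under any of cups 1, 4, and 5 (prior 1/5 each): the dealer would have opened cup 2 instead, probability 0; weight (1/5)·0 = 0 each.
If it is under cup 2 (prior 1/5): cup 3 is the lowest-numbered option available, probability 1; weight (1/5)·1 = 1/5.
If it is under cup 3 (prior 1/5): the dealer opened cup 3, so this case is ruled out; weight (1/5)·0 = 0.
The weights sum to 1/5.
So P(the pea under cup 2 | the dealer opened cup 3) = (1/5) / (1/5) = 1.

1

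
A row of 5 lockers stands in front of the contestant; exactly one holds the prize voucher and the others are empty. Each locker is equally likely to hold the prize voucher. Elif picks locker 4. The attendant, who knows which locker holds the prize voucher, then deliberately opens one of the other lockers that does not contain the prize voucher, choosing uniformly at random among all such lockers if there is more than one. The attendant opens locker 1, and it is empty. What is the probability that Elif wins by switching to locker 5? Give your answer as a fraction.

Apply Bayes' rule, conditioning on where the prize voucher actually is.
If it is in locker 1 (prior 1/5): the attendant opened locker 1, so this case is ruled out; weight (1/5)·0 = 0.
If it is in any of lockers 2, 3, and 5 (prior 1/5 each): the attendant has 3 equally likely choices, so probability 1/3; weight (1/5)·(1/3) = 1/15 each.
If it is in locker 4 (prior 1/5): the attendant has 4 equally likely choices, so probability 1/4; weight (1/5)·(1/4) = 1/20.
The weights sum to 1/4.
So P(the prize voucher in locker 5 | the attendant opened locker 1) = (1/15) / (1/4) = 4/15.

4/15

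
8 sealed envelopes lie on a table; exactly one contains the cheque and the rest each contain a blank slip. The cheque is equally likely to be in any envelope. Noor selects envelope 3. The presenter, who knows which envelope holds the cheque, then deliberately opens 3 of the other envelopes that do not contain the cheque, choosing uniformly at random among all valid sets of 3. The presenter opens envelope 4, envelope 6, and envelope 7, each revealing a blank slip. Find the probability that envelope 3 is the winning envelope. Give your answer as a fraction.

1/8

Condition on the true location of the cheque.
If it is in any of envelopes 1, 2, 5, and 8 (prior 1/8 each): the presenter has 20 equally likely choices, so probability 1/20; weight (1/8)·(1/20) = 1/160 each.
If it is in envelope 3 (prior 1/8): the presenter has 35 equally likely choices, so probability 1/35; weight (1/8)·(1/35) = 1/280.
If it is in any of envelopes 4, 6, and 7 (prior 1/8 each): that envelope was opened and seen not to hold the prize — ruled out; weight (1/8)·0 = 0 each.
The weights sum to 1/35.
So P(the cheque in envelope 3 | the presenter opened envelope 4, envelope 6, and envelope 7) = (1/280) / (1/35) = 1/8.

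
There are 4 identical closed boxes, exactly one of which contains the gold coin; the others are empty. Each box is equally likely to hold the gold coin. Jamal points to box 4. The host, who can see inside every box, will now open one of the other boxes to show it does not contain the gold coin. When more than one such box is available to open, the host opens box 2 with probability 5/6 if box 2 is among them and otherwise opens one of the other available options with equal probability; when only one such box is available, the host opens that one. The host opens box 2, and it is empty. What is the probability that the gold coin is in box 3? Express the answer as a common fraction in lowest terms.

Apply Bayes' rule, conditioning on where the gold coin actually is.
If it is in any of boxes 1, 3, and 4 (prior 1/4 each): box 2 is available, opened with probability 5/6; weight (1/4)·(5/6) = 5/24 each.
If it is in box 2 (prior 1/4): the host opened box 2, so this case is ruled out; weight (1/4)·0 = 0.
The weights sum to 5/8.
So P(the gold coin in box 3 | the host opened box 2) = (5/24) / (5/8) = 1/3.

1/3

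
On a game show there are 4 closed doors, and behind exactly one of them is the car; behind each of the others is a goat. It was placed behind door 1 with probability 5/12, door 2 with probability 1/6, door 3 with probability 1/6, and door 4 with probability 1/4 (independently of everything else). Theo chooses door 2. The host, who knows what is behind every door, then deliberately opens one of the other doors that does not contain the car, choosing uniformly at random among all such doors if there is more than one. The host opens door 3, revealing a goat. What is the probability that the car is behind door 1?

Consider each possible location of the car in turn.
If it is behind door 1 (prior 5/12): the host has 2 equally likely choices, so probability 1/2; weight (5/12)·(1/2) = 5/24.
If it is behind door 2 (prior 1/6): the host has 3 equally likely choices, so probability 1/3; weight (1/6)·(1/3) = 1/18.
If it is behind door 3 (prior 1/6): the host opened door 3, so this case is ruled out; weight (1/6)·0 = 0.
If it is behind door 4 (prior 1/4): the host has 2 equally likely choices, so probability 1/2; weight (1/4)·(1/2) = 1/8.
The weights sum to 7/18.
So P(the car behind door 1 | the host opened door 3) = (5/24) / (7/18) = 15/28.

15/28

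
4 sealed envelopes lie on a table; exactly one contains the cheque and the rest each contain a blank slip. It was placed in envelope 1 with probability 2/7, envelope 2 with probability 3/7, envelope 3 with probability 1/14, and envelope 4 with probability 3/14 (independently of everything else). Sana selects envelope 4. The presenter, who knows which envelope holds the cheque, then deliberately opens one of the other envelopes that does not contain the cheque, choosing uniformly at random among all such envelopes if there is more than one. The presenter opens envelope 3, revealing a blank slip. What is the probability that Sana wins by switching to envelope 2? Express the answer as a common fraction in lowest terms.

Condition on the true location of the cheque.
If it is in envelope 1 (prior 2/7): the presenter has 2 equally likely choices, so probability 1/2; weight (2/7)·(1/2) = 1/7.
If it is in envelope 2 (prior 3/7): the presenter has 2 equally likely choices, so probability 1/2; weight (3/7)·(1/2) = 3/14.
If it is in envelope 3 (prior 1/14): the presenter opened envelope 3, so this case is ruled out; weight (1/14)·0 = 0.
If it is in envelope 4 (prior 3/14): the presenter has 3 equally likely choices, so probability 1/3; weight (3/14)·(1/3) = 1/14.
The weights sum to 3/7.
So P(the cheque in envelope 2 | the presenter opened envelope 3) = (3/14) / (3/7) = 1/2.

1/2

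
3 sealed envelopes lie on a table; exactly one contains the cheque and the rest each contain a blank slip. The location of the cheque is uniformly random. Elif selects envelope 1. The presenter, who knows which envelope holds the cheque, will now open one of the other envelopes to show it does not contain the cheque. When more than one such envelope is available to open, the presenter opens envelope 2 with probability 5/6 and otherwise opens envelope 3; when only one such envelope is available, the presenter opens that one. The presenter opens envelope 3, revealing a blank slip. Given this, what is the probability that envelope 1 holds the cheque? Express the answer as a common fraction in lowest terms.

Consider each possible location of the cheque in turn.
If it is in envelope 1 (prior 1/3): envelope 2 is available but not opened, probability 1/6; weight (1/3)·(1/6) = 1/18.
If it is in envelope 2 (prior 1/3): only envelope 3 is available, probability 1; weight (1/3)·1 = 1/3.
If it is in envelope 3 (prior 1/3): the presenter opened envelope 3, so this case is ruled out; weight (1/3)·0 = 0.
The weights sum to 7/18.
So P(the cheque in envelope 1 | the presenter opened envelope 3) = (1/18) / (7/18) = 1/7.

1/7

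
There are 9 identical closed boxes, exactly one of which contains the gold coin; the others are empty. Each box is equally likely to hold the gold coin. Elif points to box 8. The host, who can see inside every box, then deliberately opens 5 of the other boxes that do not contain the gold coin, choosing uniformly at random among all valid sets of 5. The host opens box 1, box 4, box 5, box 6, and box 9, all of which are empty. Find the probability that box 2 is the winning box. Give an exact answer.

Apply Bayes' rule, conditioning on where the gold coin actually is.
If it is in any of boxes 1, 4, 5, 6, and 9 (prior 1/9 each): that box was opened and seen not to hold the prize — ruled out; weight (1/9)·0 = 0 each.
If it is in any of boxes 2, 3, and 7 (prior 1/9 each): the host has 21 equally likely choices, so probability 1/21; weight (1/9)·(1/21) = 1/189 each.
If it is in box 8 (prior 1/9): the host has 56 equally likely choices, so probability 1/56; weight (1/9)·(1/56) = 1/504.
The weights sum to 1/56.
So P(the gold coin in box 2 | the host opened box 1, box 4, box 5, box 6, and box 9) = (1/189) / (1/56) = 8/27.

8/27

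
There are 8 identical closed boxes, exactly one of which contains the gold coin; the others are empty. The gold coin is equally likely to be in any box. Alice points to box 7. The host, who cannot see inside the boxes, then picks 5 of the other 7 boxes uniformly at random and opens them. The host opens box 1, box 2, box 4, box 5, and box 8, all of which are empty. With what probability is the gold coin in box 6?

1/3

Condition on the true location of the gold coin.
If it is in any of boxes 1, 2, 4, 5, and 8 (prior 1/8 each): that box was opened and seen not to hold the prize — ruled out; weight (1/8)·0 = 0 each.
If it is in any of boxes 3, 6, and 7 (prior 1/8 each): the host picks exactly this set with probability 1/21 regardless, and none is the prize; weight (1/8)·(1/21) = 1/168 each.
The weights sum to 1/56.
So P(the gold coin in box 6 | the host opened box 1, box 2, box 4, box 5, and box 8) = (1/168) / (1/56) = 1/3.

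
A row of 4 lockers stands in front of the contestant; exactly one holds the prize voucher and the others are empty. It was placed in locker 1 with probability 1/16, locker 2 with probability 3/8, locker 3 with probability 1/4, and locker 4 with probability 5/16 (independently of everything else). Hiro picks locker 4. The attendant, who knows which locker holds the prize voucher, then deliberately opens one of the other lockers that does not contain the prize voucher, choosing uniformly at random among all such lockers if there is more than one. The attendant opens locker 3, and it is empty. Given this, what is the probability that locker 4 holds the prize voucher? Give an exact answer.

10/31

Consider each possible location of the prize voucher in turn.
If it is in locker 1 (prior 1/16): the attendant has 2 equally likely choices, so probability 1/2; weight (1/16)·(1/2) = 1/32.
If it is in locker 2 (prior 3/8): the attendant has 2 equally likely choices, so probability 1/2; weight (3/8)·(1/2) = 3/16.
If it is in locker 3 (prior 1/4): the attendant opened locker 3, so this case is ruled out; weight (1/4)·0 = 0.
If it is in locker 4 (prior 5/16): the attendant has 3 equally likely choices, so probability 1/3; weight (5/16)·(1/3) = 5/48.
The weights sum to 31/96.
So P(the prize voucher in locker 4 | the attendant opened locker 3) = (5/48) / (31/96) = 10/31.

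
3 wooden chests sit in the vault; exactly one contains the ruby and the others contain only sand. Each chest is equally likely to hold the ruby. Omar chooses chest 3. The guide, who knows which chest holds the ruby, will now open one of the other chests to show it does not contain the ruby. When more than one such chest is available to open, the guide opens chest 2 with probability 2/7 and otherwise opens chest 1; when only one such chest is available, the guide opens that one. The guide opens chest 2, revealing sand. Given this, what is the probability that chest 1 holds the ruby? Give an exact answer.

Consider each possible location of the ruby in turn.
If it is in chest 1 (prior 1/3): only chest 2 is available, probability 1; weight (1/3)·1 = 1/3.
If it is in chest 2 (prior 1/3): the guide opened chest 2, so this case is ruled out; weight (1/3)·0 = 0.
If it is in chest 3 (prior 1/3): chest 2 is available, opened with probability 2/7; weight (1/3)·(2/7) = 2/21.
The weights sum to 3/7.
So P(the ruby in chest 1 | the guide opened chest 2) = (1/3) / (3/7) = 7/9.

7/9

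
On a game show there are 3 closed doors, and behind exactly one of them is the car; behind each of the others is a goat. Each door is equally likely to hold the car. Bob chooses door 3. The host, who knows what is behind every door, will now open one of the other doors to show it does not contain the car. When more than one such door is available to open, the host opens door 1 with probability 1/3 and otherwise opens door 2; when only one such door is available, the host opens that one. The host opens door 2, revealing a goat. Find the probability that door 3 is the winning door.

Apply Bayes' rule, conditioning on where the car actually is.
If it is behind door 1 (prior 1/3): only door 2 is available, probability 1; weight (1/3)·1 = 1/3.
If it is behind door 2 (prior 1/3): the host opened door 2, so this case is ruled out; weight (1/3)·0 = 0.
If it is behind door 3 (prior 1/3): door 1 is available but not opened, probability 2/3; weight (1/3)·(2/3) = 2/9.
The weights sum to 5/9.
So P(the car behind door 3 | the host opened door 2) = (2/9) / (5/9) = 2/5.

2/5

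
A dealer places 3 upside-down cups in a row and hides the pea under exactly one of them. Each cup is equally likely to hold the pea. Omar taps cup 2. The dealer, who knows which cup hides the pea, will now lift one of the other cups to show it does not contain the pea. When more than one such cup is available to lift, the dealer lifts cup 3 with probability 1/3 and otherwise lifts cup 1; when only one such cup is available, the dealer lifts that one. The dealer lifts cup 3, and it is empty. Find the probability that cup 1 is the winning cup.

Condition on the true location of the pea.
If it is under cup 1 (prior 1/3): only cup 3 is available, probability 1; weight (1/3)·1 = 1/3.
If it is under cup 2 (prior 1/3): cup 3 is available, opened with probability 1/3; weight (1/3)·(1/3) = 1/9.
If it is under cup 3 (prior 1/3): the dealer opened cup 3, so this case is ruled out; weight (1/3)·0 = 0.
The weights sum to 4/9.
So P(the pea under cup 1 | the dealer opened cup 3) = (1/3) / (4/9) = 3/4.

3/4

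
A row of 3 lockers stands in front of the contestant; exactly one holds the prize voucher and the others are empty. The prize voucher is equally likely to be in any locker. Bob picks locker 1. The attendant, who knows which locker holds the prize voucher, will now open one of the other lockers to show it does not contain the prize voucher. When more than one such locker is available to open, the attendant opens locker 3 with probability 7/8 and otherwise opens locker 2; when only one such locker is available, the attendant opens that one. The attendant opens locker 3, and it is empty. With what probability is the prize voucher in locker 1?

Consider each possible location of the prize voucher in turn.
If it is in locker 1 (prior 1/3): locker 3 is available, opened with probability 7/8; weight (1/3)·(7/8) = 7/24.
If it is in locker 2 (prior 1/3): only locker 3 is available, probability 1; weight (1/3)·1 = 1/3.
If it is in locker 3 (prior 1/3): the attendant opened locker 3, so this case is ruled out; weight (1/3)·0 = 0.
The weights sum to 5/8.
So P(the prize voucher in locker 1 | the attendant opened locker 3) = (7/24) / (5/8) = 7/15.

7/15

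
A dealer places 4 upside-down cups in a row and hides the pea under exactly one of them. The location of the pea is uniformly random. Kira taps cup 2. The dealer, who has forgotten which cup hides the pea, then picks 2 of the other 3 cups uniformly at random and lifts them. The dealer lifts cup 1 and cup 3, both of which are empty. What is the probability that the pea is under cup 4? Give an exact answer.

1/2

Condition on the true location of the pea.
If it is under either of cups 1 and 3 (prior 1/4 each): that cup was opened and seen not to hold the prize — ruled out; weight (1/4)·0 = 0 each.
If it is under either of cups 2 and 4 (prior 1/4 each): the dealer picks exactly this set with probability 1/3 regardless, and none is the prize; weight (1/4)·(1/3) = 1/12 each.
The weights sum to 1/6.
So P(the pea under cup 4 | the dealer opened cup 1 and cup 3) = (1/12) / (1/6) = 1/2.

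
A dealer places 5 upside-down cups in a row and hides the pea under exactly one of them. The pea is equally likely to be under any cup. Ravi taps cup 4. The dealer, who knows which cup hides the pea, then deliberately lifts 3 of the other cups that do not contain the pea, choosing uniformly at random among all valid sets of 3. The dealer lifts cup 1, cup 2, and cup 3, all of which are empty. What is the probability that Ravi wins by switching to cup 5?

Apply Bayes' rule, conditioning on where the pea actually is.
If it is under any of cups 1, 2, and 3 (prior 1/5 each): that cup was opened and seen not to hold the prize — ruled out; weight (1/5)·0 = 0 each.
If it is under cup 4 (prior 1/5): the dealer has 4 equally likely choices, so probability 1/4; weight (1/5)·(1/4) = 1/20.
If it is under cup 5 (prior 1/5): the dealer has no choice, probability 1; weight (1/5)·1 = 1/5.
The weights sum to 1/4.
So P(the pea under cup 5 | the dealer opened cup 1, cup 2, and cup 3) = (1/5) / (1/4) = 4/5.

4/5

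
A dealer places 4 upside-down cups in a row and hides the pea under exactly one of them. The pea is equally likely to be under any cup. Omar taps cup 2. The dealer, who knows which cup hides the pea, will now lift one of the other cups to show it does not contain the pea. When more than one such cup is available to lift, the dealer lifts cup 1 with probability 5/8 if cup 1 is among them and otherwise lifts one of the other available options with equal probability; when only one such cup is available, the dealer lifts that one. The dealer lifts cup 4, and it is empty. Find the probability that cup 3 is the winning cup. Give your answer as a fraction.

6/17

Apply Bayes' rule, conditioning on where the pea actually is.
If it is under cup 1 (prior 1/4): cup 1 holds the prize so is unavailable; the dealer chooses uniformly among the 2 others, probability 1/2; weight (1/4)·(1/2) = 1/8.
If it is under cup 2 (prior 1/4): cup 1 is available but not opened; cup 4 gets probability (1 − 5/8)/2 = 3/16; weight (1/4)·(3/16) = 3/64.
If it is under cup 3 (prior 1/4): cup 1 is available but not opened, probability 3/8; weight (1/4)·(3/8) = 3/32.
If it is under cup 4 (prior 1/4): the dealer opened cup 4, so this case is ruled out; weight (1/4)·0 = 0.
The weights sum to 17/64.
So P(the pea under cup 3 | the dealer opened cup 4) = (3/32) / (17/64) = 6/17.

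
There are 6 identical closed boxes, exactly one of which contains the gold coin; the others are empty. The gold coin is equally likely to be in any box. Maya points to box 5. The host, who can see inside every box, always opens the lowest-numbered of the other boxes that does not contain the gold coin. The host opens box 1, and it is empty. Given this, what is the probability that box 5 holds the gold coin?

Condition on the true location of the gold coin.
If it is in box 1 (prior 1/6): the host opened box 1, so this case is ruled out; weight (1/6)·0 = 0.
If it is in any of boxes 2, 3, 4, 5, and 6 (prior 1/6 each): box 1 is the lowest-numbered option available, probability 1; weight (1/6)·1 = 1/6 each.
The weights sum to 5/6.
So P(the gold coin in box 5 | the host opened box 1) = (1/6) / (5/6) = 1/5.

1/5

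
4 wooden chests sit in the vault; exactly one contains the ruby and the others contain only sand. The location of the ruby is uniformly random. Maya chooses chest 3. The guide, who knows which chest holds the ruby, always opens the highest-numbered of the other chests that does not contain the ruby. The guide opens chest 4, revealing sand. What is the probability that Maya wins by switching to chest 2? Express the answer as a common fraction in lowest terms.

1/3

Consider each possible location of the ruby in turn.
If it is in any of chests 1, 2, and 3 (prior 1/4 each): chest 4 is the highest-numbered option available, probability 1; weight (1/4)·1 = 1/4 each.
If it is in chest 4 (prior 1/4): the guide opened chest 4, so this case is ruled out; weight (1/4)·0 = 0.
The weights sum to 3/4.
So P(the ruby in chest 2 | the guide opened chest 4) = (1/4) / (3/4) = 1/3.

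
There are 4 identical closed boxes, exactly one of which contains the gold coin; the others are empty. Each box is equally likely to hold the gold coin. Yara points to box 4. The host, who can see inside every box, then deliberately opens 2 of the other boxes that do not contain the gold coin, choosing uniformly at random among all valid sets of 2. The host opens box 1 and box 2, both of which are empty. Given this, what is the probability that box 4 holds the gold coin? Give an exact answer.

1/4

Consider each possible location of the gold coin in turn.
If it is in either of boxes 1 and 2 (prior 1/4 each): that box was opened and seen not to hold the prize — ruled out; weight (1/4)·0 = 0 each.
If it is in box 3 (prior 1/4): the host has no choice, probability 1; weight (1/4)·1 = 1/4.
If it is in box 4 (prior 1/4): the host has 3 equally likely choices, so probability 1/3; weight (1/4)·(1/3) = 1/12.
The weights sum to 1/3.
So P(the gold coin in box 4 | the host opened box 1 and box 2) = (1/12) / (1/3) = 1/4.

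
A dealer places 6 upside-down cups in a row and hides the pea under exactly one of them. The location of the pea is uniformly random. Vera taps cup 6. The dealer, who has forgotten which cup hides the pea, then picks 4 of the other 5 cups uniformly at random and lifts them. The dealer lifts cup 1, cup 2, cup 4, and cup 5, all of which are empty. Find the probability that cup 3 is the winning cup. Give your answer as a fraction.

1/2

Consider each possible location of the pea in turn.
If it is under any of cups 1, 2, 4, and 5 (prior 1/6 each): that cup was opened and seen not to hold the prize — ruled out; weight (1/6)·0 = 0 each.
If it is under either of cups 3 and 6 (prior 1/6 each): the dealer picks exactly this set with probability 1/5 regardless, and none is the prize; weight (1/6)·(1/5) = 1/30 each.
The weights sum to 1/15.
So P(the pea under cup 3 | the dealer opened cup 1, cup 2, cup 4, and cup 5) = (1/30) / (1/15) = 1/2.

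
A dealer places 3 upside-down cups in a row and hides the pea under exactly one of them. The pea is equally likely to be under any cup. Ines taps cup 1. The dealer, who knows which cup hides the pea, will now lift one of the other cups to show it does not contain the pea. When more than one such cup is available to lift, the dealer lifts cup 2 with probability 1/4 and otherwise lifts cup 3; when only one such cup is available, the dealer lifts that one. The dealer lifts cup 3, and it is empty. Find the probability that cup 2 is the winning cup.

Apply Bayes' rule, conditioning on where the pea actually is.
If it is under cup 1 (prior 1/3): cup 2 is available but not opened, probability 3/4; weight (1/3)·(3/4) = 1/4.
If it is under cup 2 (prior 1/3): only cup 3 is available, probability 1; weight (1/3)·1 = 1/3.
If it is under cup 3 (prior 1/3): the dealer opened cup 3, so this case is ruled out; weight (1/3)·0 = 0.
The weights sum to 7/12.
So P(the pea under cup 2 | the dealer opened cup 3) = (1/3) / (7/12) = 4/7.

4/7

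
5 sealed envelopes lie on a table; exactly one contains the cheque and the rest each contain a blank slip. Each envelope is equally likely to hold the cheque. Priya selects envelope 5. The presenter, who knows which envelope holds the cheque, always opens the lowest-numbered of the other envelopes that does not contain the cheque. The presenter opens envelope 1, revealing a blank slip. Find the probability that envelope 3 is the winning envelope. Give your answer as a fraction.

1/4

Apply Bayes' rule, conditioning on where the cheque actually is.
If it is in envelope 1 (prior 1/5): the presenter opened envelope 1, so this case is ruled out; weight (1/5)·0 = 0.
If it is in any of envelopes 2, 3, 4, and 5 (prior 1/5 each): envelope 1 is the lowest-numbered option available, probability 1; weight (1/5)·1 = 1/5 each.
The weights sum to 4/5.
So P(the cheque in envelope 3 | the presenter opened envelope 1) = (1/5) / (4/5) = 1/4.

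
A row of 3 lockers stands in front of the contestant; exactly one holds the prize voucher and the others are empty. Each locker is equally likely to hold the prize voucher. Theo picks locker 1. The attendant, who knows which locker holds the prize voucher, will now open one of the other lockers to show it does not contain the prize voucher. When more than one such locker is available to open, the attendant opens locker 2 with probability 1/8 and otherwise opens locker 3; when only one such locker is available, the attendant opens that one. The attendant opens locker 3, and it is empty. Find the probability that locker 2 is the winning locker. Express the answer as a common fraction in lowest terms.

Consider each possible location of the prize voucher in turn.
If it is in locker 1 (prior 1/3): locker 2 is available but not opened, probability 7/8; weight (1/3)·(7/8) = 7/24.
If it is in locker 2 (prior 1/3): only locker 3 is available, probability 1; weight (1/3)·1 = 1/3.
If it is in locker 3 (prior 1/3): the attendant opened locker 3, so this case is ruled out; weight (1/3)·0 = 0.
The weights sum to 5/8.
So P(the prize voucher in locker 2 | the attendant opened locker 3) = (1/3) / (5/8) = 8/15.

8/15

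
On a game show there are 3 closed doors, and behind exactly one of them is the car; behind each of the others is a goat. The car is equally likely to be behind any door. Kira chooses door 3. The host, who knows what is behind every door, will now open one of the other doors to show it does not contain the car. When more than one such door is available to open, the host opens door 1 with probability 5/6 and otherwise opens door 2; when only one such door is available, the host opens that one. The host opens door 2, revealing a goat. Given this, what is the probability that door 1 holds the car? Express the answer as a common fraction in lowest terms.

Consider each possible location of the car in turn.
If it is behind door 1 (prior 1/3): only door 2 is available, probability 1; weight (1/3)·1 = 1/3.
If it is behind door 2 (prior 1/3): the host opened door 2, so this case is ruled out; weight (1/3)·0 = 0.
If it is behind door 3 (prior 1/3): door 1 is available but not opened, probability 1/6; weight (1/3)·(1/6) = 1/18.
The weights sum to 7/18.
So P(the car behind door 1 | the host opened door 2) = (1/3) / (7/18) = 6/7.

6/7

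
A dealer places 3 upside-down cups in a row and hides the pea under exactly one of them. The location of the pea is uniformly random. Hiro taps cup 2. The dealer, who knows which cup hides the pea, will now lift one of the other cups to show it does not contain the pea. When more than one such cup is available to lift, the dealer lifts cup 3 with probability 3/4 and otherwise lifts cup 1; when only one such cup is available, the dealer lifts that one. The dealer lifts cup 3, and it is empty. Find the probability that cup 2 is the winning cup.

3/7

Apply Bayes' rule, conditioning on where the pea actually is.
If it is under cup 1 (prior 1/3): only cup 3 is available, probability 1; weight (1/3)·1 = 1/3.
If it is under cup 2 (prior 1/3): cup 3 is available, opened with probability 3/4; weight (1/3)·(3/4) = 1/4.
If it is under cup 3 (prior 1/3): the dealer opened cup 3, so this case is ruled out; weight (1/3)·0 = 0.
The weights sum to 7/12.
So P(the pea under cup 2 | the dealer opened cup 3) = (1/4) / (7/12) = 3/7.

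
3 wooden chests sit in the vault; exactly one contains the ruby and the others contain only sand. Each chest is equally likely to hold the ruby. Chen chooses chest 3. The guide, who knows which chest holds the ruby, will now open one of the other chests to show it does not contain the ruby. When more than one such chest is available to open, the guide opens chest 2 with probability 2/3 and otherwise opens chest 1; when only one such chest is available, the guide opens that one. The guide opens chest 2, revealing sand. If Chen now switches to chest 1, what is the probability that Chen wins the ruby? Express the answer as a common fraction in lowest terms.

3/5

Consider each possible location of the ruby in turn.
If it is in chest 1 (prior 1/3): only chest 2 is available, probability 1; weight (1/3)·1 = 1/3.
If it is in chest 2 (prior 1/3): the guide opened chest 2, so this case is ruled out; weight (1/3)·0 = 0.
If it is in chest 3 (prior 1/3): chest 2 is available, opened with probability 2/3; weight (1/3)·(2/3) = 2/9.
The weights sum to 5/9.
So P(the ruby in chest 1 | the guide opened chest 2) = (1/3) / (5/9) = 3/5.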